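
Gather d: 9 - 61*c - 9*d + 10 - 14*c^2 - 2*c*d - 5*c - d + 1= -14*c^2 - 66*c + d*(-2*c - 10) + 20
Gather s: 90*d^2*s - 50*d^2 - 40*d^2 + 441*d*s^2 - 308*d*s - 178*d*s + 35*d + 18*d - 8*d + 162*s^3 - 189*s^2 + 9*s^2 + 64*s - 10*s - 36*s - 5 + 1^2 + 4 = -90*d^2 + 45*d + 162*s^3 + s^2*(441*d - 180) + s*(90*d^2 - 486*d + 18)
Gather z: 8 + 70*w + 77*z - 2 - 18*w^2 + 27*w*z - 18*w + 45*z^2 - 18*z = -18*w^2 + 52*w + 45*z^2 + z*(27*w + 59) + 6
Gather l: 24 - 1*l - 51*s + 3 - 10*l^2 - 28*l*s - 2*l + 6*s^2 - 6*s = -10*l^2 + l*(-28*s - 3) + 6*s^2 - 57*s + 27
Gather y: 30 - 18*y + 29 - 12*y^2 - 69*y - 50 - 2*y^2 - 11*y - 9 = -14*y^2 - 98*y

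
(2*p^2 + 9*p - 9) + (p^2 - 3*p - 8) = 3*p^2 + 6*p - 17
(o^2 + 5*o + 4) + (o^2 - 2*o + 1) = 2*o^2 + 3*o + 5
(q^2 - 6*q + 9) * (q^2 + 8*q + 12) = q^4 + 2*q^3 - 27*q^2 + 108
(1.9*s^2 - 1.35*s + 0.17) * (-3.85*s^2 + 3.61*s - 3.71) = -7.315*s^4 + 12.0565*s^3 - 12.577*s^2 + 5.6222*s - 0.6307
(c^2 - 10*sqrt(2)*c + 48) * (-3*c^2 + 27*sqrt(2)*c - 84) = -3*c^4 + 57*sqrt(2)*c^3 - 768*c^2 + 2136*sqrt(2)*c - 4032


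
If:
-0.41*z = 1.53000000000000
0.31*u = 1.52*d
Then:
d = 0.203947368421053*u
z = -3.73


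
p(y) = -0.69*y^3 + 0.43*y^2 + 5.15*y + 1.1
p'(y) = -2.07*y^2 + 0.86*y + 5.15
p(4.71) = -37.20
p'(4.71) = -36.72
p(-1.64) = -3.15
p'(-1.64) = -1.83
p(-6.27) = 155.79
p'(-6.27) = -81.62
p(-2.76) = 4.67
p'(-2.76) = -12.99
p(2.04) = 7.54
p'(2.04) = -1.71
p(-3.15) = 10.71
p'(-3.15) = -18.10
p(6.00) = -101.56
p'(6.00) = -64.21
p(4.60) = -33.27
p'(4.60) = -34.70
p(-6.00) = 134.72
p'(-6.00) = -74.53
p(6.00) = -101.56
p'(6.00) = -64.21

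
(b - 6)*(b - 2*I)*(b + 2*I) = b^3 - 6*b^2 + 4*b - 24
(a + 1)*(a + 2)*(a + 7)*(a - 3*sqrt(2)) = a^4 - 3*sqrt(2)*a^3 + 10*a^3 - 30*sqrt(2)*a^2 + 23*a^2 - 69*sqrt(2)*a + 14*a - 42*sqrt(2)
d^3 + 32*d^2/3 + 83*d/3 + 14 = (d + 2/3)*(d + 3)*(d + 7)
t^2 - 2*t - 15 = (t - 5)*(t + 3)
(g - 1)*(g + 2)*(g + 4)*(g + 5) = g^4 + 10*g^3 + 27*g^2 + 2*g - 40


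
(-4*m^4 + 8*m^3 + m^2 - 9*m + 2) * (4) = -16*m^4 + 32*m^3 + 4*m^2 - 36*m + 8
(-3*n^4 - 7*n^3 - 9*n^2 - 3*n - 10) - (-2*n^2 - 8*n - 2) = -3*n^4 - 7*n^3 - 7*n^2 + 5*n - 8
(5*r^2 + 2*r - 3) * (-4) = -20*r^2 - 8*r + 12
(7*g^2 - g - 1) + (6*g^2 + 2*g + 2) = 13*g^2 + g + 1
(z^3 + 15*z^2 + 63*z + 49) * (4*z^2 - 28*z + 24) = 4*z^5 + 32*z^4 - 144*z^3 - 1208*z^2 + 140*z + 1176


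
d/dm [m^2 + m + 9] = 2*m + 1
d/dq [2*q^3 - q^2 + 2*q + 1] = 6*q^2 - 2*q + 2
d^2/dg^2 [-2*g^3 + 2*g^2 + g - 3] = 4 - 12*g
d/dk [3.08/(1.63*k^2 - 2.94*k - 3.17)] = (9.0552 - 10.0408*k)/(-1.63*k^2 + 2.94*k + 3.17)^2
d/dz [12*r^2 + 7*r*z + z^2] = 7*r + 2*z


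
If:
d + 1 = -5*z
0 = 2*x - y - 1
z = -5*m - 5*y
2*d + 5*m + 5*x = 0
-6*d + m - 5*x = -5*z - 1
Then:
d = -156/251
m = -130/251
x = 962/1255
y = 669/1255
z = -19/251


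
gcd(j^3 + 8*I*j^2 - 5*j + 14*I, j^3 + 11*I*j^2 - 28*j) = j + 7*I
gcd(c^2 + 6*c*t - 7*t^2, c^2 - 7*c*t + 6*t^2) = -c + t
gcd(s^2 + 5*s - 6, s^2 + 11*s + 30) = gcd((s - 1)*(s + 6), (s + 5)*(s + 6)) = s + 6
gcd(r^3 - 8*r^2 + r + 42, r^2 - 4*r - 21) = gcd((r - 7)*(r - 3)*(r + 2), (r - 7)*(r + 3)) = r - 7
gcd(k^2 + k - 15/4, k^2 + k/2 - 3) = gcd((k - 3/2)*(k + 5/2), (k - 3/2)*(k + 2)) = k - 3/2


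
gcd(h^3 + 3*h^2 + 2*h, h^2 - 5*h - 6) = h + 1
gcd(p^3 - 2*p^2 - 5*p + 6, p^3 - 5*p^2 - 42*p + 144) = p - 3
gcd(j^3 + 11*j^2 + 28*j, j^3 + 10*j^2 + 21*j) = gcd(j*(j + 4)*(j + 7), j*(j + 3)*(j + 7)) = j^2 + 7*j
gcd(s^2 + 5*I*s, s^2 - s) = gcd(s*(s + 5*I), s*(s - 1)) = s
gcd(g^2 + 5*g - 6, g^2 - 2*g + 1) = g - 1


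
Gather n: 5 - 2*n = 5 - 2*n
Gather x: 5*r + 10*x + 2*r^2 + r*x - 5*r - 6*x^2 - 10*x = 2*r^2 + r*x - 6*x^2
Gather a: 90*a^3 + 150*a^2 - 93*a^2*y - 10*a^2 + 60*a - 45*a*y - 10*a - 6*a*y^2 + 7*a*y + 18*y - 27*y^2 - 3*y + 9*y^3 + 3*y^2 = 90*a^3 + a^2*(140 - 93*y) + a*(-6*y^2 - 38*y + 50) + 9*y^3 - 24*y^2 + 15*y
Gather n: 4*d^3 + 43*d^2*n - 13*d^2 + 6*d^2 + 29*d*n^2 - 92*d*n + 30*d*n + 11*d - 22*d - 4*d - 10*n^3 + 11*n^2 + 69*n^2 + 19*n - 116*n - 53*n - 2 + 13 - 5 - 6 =4*d^3 - 7*d^2 - 15*d - 10*n^3 + n^2*(29*d + 80) + n*(43*d^2 - 62*d - 150)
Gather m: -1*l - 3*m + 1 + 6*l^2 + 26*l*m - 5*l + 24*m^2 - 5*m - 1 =6*l^2 - 6*l + 24*m^2 + m*(26*l - 8)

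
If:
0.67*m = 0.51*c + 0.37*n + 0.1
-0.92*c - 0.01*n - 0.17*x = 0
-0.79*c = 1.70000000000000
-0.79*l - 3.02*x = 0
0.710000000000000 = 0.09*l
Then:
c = -2.15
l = 7.89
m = 127.21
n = 233.06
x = -2.06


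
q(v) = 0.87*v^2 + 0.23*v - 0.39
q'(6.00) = 10.67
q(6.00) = 32.31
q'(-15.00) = -25.87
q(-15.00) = 191.91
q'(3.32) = 6.01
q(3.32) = 9.96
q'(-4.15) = -6.99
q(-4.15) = 13.64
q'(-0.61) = -0.83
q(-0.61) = -0.21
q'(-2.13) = -3.48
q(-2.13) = 3.07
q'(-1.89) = -3.06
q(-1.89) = 2.28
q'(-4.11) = -6.92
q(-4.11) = 13.36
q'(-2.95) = -4.90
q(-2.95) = 6.50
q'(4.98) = 8.90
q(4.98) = 22.33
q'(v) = 1.74*v + 0.23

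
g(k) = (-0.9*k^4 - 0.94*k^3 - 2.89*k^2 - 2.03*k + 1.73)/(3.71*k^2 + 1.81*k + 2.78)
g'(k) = (-7.42*k - 1.81)*(-0.9*k^4 - 0.94*k^3 - 2.89*k^2 - 2.03*k + 1.73)/(3.71*k^2 + 1.81*k + 2.78)^2 + (-3.6*k^3 - 2.82*k^2 - 5.78*k - 2.03)/(3.71*k^2 + 1.81*k + 2.78) = (-6.678*k^5 - 8.3744*k^4 - 13.4108*k^3 - 5.5392*k^2 - 28.905*k - 8.7747)/(13.7641*k^4 + 13.4302*k^3 + 23.9037*k^2 + 10.0636*k + 7.7284)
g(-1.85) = -0.74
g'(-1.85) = 1.07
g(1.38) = -1.00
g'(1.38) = -1.04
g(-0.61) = 0.65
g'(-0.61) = 0.99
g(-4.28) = -4.30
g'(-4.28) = 1.98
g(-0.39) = 0.80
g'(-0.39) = 0.33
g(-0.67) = 0.59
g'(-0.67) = 1.09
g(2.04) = -1.73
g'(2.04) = -1.22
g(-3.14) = -2.34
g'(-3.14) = 1.47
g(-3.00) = -2.14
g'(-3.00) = 1.41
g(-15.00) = -53.07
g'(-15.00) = 7.14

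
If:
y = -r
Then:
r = -y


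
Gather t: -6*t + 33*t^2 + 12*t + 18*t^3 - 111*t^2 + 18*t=18*t^3 - 78*t^2 + 24*t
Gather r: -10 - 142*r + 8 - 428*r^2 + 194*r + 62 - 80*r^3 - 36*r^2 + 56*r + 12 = -80*r^3 - 464*r^2 + 108*r + 72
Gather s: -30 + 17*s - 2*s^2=-2*s^2 + 17*s - 30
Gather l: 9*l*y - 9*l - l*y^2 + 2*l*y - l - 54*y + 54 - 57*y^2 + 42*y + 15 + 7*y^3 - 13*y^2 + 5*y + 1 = l*(-y^2 + 11*y - 10) + 7*y^3 - 70*y^2 - 7*y + 70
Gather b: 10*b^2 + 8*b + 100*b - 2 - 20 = 10*b^2 + 108*b - 22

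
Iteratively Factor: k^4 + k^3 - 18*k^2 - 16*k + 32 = (k + 2)*(k^3 - k^2 - 16*k + 16) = (k - 1)*(k + 2)*(k^2 - 16) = (k - 4)*(k - 1)*(k + 2)*(k + 4)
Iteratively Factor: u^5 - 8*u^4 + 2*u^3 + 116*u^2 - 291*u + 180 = (u - 5)*(u^4 - 3*u^3 - 13*u^2 + 51*u - 36) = (u - 5)*(u - 3)*(u^3 - 13*u + 12) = (u - 5)*(u - 3)*(u - 1)*(u^2 + u - 12) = (u - 5)*(u - 3)^2*(u - 1)*(u + 4)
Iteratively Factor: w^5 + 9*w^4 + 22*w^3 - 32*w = (w + 4)*(w^4 + 5*w^3 + 2*w^2 - 8*w) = w*(w + 4)*(w^3 + 5*w^2 + 2*w - 8) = w*(w + 4)^2*(w^2 + w - 2) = w*(w - 1)*(w + 4)^2*(w + 2)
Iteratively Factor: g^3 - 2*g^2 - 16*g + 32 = (g - 4)*(g^2 + 2*g - 8) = (g - 4)*(g - 2)*(g + 4)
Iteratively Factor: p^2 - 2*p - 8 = (p - 4)*(p + 2)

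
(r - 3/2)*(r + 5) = r^2 + 7*r/2 - 15/2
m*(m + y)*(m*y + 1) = m^3*y + m^2*y^2 + m^2 + m*y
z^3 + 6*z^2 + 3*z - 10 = (z - 1)*(z + 2)*(z + 5)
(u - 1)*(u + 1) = u^2 - 1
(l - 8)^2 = l^2 - 16*l + 64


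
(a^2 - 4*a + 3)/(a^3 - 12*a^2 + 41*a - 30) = (a - 3)/(a^2 - 11*a + 30)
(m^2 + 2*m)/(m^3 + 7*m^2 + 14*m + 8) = m/(m^2 + 5*m + 4)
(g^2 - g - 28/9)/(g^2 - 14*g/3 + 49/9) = (3*g + 4)/(3*g - 7)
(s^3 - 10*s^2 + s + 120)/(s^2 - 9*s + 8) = (s^2 - 2*s - 15)/(s - 1)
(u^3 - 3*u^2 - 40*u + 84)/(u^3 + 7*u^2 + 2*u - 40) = (u^2 - u - 42)/(u^2 + 9*u + 20)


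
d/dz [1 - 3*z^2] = -6*z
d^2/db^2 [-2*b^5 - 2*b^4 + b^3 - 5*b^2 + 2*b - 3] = -40*b^3 - 24*b^2 + 6*b - 10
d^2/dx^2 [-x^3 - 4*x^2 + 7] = -6*x - 8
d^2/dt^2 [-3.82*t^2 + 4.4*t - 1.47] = -7.64000000000000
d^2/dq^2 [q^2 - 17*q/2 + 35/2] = 2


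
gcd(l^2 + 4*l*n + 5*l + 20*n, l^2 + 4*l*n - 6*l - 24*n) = l + 4*n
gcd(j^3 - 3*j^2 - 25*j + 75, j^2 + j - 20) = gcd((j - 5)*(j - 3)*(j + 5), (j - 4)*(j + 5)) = j + 5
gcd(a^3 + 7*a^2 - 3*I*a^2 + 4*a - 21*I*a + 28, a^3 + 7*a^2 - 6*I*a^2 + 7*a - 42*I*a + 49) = a^2 + a*(7 + I) + 7*I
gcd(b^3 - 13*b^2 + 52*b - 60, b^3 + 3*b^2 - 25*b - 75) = b - 5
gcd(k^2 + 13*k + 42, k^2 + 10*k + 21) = k + 7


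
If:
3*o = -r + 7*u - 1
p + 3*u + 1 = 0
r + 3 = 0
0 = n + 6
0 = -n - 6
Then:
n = -6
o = 7*u/3 + 2/3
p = -3*u - 1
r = -3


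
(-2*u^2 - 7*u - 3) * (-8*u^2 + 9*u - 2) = 16*u^4 + 38*u^3 - 35*u^2 - 13*u + 6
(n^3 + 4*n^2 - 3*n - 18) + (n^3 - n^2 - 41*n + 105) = 2*n^3 + 3*n^2 - 44*n + 87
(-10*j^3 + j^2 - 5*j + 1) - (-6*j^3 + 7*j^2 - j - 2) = -4*j^3 - 6*j^2 - 4*j + 3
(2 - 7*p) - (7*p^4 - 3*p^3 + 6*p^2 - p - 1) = -7*p^4 + 3*p^3 - 6*p^2 - 6*p + 3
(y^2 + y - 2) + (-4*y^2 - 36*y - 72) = -3*y^2 - 35*y - 74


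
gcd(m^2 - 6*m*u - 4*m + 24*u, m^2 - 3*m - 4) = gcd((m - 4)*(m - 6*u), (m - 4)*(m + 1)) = m - 4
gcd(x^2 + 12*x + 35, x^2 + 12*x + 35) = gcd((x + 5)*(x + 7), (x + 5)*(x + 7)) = x^2 + 12*x + 35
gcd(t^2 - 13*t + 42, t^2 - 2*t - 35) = t - 7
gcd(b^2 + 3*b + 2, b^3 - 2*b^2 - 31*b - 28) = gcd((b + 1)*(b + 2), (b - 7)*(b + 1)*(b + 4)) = b + 1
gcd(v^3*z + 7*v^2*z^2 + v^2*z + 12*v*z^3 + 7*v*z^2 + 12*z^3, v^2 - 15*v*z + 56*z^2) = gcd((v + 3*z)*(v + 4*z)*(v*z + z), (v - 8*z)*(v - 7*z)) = 1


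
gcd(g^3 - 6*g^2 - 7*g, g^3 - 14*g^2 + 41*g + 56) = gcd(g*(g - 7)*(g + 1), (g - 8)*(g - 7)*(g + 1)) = g^2 - 6*g - 7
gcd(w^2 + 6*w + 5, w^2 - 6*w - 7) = w + 1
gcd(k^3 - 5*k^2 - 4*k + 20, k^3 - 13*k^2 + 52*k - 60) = k^2 - 7*k + 10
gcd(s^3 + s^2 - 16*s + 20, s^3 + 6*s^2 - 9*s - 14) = s - 2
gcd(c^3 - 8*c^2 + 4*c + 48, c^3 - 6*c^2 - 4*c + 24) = c^2 - 4*c - 12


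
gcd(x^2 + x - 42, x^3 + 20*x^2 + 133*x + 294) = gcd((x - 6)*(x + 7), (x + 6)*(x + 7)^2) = x + 7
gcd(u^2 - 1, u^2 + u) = u + 1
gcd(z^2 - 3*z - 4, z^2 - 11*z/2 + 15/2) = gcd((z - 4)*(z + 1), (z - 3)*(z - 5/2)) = 1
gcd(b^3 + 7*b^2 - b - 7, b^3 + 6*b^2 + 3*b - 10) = b - 1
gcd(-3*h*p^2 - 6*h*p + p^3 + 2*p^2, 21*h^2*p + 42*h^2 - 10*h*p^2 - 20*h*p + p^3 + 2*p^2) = -3*h*p - 6*h + p^2 + 2*p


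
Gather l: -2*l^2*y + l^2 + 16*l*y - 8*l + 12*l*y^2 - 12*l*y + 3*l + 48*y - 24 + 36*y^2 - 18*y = l^2*(1 - 2*y) + l*(12*y^2 + 4*y - 5) + 36*y^2 + 30*y - 24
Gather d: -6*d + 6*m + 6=-6*d + 6*m + 6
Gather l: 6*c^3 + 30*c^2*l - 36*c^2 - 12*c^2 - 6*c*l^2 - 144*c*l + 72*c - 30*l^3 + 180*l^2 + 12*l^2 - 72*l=6*c^3 - 48*c^2 + 72*c - 30*l^3 + l^2*(192 - 6*c) + l*(30*c^2 - 144*c - 72)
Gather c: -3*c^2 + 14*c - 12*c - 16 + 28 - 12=-3*c^2 + 2*c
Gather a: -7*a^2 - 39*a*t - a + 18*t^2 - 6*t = -7*a^2 + a*(-39*t - 1) + 18*t^2 - 6*t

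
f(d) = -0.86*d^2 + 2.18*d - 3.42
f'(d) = 2.18 - 1.72*d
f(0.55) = -2.48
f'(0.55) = 1.23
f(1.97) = -2.46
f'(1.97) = -1.21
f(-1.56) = -8.91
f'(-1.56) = 4.86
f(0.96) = -2.12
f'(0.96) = 0.53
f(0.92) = -2.14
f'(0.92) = 0.60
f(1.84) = -2.32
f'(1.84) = -0.98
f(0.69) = -2.33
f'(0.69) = 0.99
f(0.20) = -3.02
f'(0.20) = 1.84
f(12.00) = -101.10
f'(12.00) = -18.46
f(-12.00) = -153.42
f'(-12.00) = 22.82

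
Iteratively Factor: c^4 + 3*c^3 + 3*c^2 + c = (c + 1)*(c^3 + 2*c^2 + c) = (c + 1)^2*(c^2 + c) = (c + 1)^3*(c)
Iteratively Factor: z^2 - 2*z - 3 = (z + 1)*(z - 3)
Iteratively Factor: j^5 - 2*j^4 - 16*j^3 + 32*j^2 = (j)*(j^4 - 2*j^3 - 16*j^2 + 32*j) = j*(j - 2)*(j^3 - 16*j) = j*(j - 4)*(j - 2)*(j^2 + 4*j) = j^2*(j - 4)*(j - 2)*(j + 4)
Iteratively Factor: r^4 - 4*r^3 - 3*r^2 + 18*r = (r - 3)*(r^3 - r^2 - 6*r) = (r - 3)*(r + 2)*(r^2 - 3*r) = (r - 3)^2*(r + 2)*(r)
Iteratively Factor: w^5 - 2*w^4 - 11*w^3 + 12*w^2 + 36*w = (w + 2)*(w^4 - 4*w^3 - 3*w^2 + 18*w) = (w - 3)*(w + 2)*(w^3 - w^2 - 6*w) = (w - 3)*(w + 2)^2*(w^2 - 3*w) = w*(w - 3)*(w + 2)^2*(w - 3)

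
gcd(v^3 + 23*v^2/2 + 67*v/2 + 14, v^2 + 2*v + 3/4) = v + 1/2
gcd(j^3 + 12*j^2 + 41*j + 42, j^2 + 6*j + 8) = j + 2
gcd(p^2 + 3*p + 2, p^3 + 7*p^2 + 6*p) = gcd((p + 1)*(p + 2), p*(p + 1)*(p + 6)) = p + 1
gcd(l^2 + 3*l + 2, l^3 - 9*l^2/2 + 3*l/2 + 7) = l + 1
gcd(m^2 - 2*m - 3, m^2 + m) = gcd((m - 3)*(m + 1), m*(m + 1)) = m + 1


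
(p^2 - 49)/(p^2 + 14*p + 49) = (p - 7)/(p + 7)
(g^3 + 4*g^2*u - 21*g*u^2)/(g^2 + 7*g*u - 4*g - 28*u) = g*(g - 3*u)/(g - 4)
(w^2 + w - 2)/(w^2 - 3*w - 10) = (w - 1)/(w - 5)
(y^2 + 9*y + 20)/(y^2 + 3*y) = (y^2 + 9*y + 20)/(y*(y + 3))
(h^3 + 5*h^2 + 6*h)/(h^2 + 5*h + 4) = h*(h^2 + 5*h + 6)/(h^2 + 5*h + 4)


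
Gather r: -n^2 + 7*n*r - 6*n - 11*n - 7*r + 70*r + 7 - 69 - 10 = -n^2 - 17*n + r*(7*n + 63) - 72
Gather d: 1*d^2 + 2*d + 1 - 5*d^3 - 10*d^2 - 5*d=-5*d^3 - 9*d^2 - 3*d + 1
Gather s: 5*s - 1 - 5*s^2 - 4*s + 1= -5*s^2 + s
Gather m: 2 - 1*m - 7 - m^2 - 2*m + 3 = -m^2 - 3*m - 2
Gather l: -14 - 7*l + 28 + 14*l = 7*l + 14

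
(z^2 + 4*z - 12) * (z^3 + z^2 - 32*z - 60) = z^5 + 5*z^4 - 40*z^3 - 200*z^2 + 144*z + 720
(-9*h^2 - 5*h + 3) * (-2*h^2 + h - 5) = 18*h^4 + h^3 + 34*h^2 + 28*h - 15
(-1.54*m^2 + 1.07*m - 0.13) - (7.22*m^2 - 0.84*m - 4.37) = -8.76*m^2 + 1.91*m + 4.24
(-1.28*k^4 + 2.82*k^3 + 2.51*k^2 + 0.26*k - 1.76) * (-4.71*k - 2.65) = 6.0288*k^5 - 9.8902*k^4 - 19.2951*k^3 - 7.8761*k^2 + 7.6006*k + 4.664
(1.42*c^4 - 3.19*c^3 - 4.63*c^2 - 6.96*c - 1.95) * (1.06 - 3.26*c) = -4.6292*c^5 + 11.9046*c^4 + 11.7124*c^3 + 17.7818*c^2 - 1.0206*c - 2.067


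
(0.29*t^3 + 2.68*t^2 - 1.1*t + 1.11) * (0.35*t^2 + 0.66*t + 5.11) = 0.1015*t^5 + 1.1294*t^4 + 2.8657*t^3 + 13.3573*t^2 - 4.8884*t + 5.6721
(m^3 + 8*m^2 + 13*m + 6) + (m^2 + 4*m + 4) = m^3 + 9*m^2 + 17*m + 10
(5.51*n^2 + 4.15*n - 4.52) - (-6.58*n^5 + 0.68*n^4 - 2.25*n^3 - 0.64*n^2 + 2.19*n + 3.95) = 6.58*n^5 - 0.68*n^4 + 2.25*n^3 + 6.15*n^2 + 1.96*n - 8.47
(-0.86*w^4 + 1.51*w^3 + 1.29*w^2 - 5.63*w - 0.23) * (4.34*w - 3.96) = -3.7324*w^5 + 9.959*w^4 - 0.380999999999999*w^3 - 29.5426*w^2 + 21.2966*w + 0.9108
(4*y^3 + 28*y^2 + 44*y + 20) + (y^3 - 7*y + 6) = 5*y^3 + 28*y^2 + 37*y + 26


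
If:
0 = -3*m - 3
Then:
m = -1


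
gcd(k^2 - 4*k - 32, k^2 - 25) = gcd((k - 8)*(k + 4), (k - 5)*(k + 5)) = 1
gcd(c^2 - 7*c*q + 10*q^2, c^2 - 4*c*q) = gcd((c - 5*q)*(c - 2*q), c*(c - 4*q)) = 1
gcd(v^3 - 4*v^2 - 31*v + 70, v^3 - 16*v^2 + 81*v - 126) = v - 7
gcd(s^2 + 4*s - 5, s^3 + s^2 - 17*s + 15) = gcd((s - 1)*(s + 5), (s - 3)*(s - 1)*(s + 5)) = s^2 + 4*s - 5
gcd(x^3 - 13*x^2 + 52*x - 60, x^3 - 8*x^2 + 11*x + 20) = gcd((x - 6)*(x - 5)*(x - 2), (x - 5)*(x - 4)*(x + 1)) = x - 5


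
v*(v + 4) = v^2 + 4*v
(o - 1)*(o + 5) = o^2 + 4*o - 5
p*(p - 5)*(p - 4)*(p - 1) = p^4 - 10*p^3 + 29*p^2 - 20*p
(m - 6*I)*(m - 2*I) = m^2 - 8*I*m - 12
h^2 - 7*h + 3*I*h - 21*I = (h - 7)*(h + 3*I)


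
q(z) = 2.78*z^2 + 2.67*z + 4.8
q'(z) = 5.56*z + 2.67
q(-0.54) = 4.17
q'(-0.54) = -0.33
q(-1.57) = 7.46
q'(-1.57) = -6.06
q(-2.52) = 15.73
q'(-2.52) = -11.34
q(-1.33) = 6.17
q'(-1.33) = -4.72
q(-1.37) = 6.36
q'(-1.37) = -4.95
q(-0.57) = 4.18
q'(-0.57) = -0.50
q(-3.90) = 36.67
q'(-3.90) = -19.01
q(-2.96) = 21.25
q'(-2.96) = -13.79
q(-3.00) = 21.81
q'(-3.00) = -14.01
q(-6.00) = 88.86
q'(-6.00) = -30.69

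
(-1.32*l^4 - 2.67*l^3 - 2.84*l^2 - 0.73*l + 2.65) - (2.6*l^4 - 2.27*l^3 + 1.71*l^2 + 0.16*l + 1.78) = -3.92*l^4 - 0.4*l^3 - 4.55*l^2 - 0.89*l + 0.87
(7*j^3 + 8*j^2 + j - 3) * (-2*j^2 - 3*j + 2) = -14*j^5 - 37*j^4 - 12*j^3 + 19*j^2 + 11*j - 6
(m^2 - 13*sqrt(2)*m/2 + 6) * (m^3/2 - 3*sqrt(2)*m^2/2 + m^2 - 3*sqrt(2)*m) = m^5/2 - 19*sqrt(2)*m^4/4 + m^4 - 19*sqrt(2)*m^3/2 + 45*m^3/2 - 9*sqrt(2)*m^2 + 45*m^2 - 18*sqrt(2)*m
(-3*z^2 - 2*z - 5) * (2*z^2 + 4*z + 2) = -6*z^4 - 16*z^3 - 24*z^2 - 24*z - 10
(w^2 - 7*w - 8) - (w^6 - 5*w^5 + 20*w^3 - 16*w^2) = -w^6 + 5*w^5 - 20*w^3 + 17*w^2 - 7*w - 8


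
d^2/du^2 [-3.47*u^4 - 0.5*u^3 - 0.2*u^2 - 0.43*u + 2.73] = -41.64*u^2 - 3.0*u - 0.4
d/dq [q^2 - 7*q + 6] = 2*q - 7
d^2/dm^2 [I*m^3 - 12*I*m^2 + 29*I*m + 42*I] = 6*I*(m - 4)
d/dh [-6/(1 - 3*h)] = -18/(3*h - 1)^2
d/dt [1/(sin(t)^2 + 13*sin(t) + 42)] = -(2*sin(t) + 13)*cos(t)/(sin(t)^2 + 13*sin(t) + 42)^2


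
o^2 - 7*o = o*(o - 7)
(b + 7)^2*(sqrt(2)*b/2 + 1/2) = sqrt(2)*b^3/2 + b^2/2 + 7*sqrt(2)*b^2 + 7*b + 49*sqrt(2)*b/2 + 49/2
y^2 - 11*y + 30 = (y - 6)*(y - 5)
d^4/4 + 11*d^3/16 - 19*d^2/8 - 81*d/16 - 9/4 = (d/4 + 1)*(d - 3)*(d + 3/4)*(d + 1)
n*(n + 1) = n^2 + n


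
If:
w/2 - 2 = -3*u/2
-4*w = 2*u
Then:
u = 8/5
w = -4/5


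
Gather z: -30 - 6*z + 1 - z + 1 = -7*z - 28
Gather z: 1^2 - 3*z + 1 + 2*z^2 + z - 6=2*z^2 - 2*z - 4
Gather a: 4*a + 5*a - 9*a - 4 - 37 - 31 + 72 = 0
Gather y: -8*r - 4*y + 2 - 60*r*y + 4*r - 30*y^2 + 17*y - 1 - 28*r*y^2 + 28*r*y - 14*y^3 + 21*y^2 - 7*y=-4*r - 14*y^3 + y^2*(-28*r - 9) + y*(6 - 32*r) + 1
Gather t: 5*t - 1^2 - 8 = 5*t - 9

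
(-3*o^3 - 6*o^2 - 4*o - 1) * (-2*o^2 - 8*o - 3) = 6*o^5 + 36*o^4 + 65*o^3 + 52*o^2 + 20*o + 3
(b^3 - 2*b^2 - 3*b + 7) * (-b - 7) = -b^4 - 5*b^3 + 17*b^2 + 14*b - 49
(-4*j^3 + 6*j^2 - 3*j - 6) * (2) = -8*j^3 + 12*j^2 - 6*j - 12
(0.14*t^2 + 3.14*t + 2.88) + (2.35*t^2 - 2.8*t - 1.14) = 2.49*t^2 + 0.34*t + 1.74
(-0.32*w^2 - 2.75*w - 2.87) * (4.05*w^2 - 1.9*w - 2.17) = -1.296*w^4 - 10.5295*w^3 - 5.7041*w^2 + 11.4205*w + 6.2279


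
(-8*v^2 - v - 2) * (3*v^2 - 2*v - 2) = -24*v^4 + 13*v^3 + 12*v^2 + 6*v + 4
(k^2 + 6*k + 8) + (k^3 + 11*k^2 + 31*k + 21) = k^3 + 12*k^2 + 37*k + 29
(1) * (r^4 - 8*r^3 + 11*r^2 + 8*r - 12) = r^4 - 8*r^3 + 11*r^2 + 8*r - 12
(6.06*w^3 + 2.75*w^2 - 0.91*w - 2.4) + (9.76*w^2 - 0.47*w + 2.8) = 6.06*w^3 + 12.51*w^2 - 1.38*w + 0.4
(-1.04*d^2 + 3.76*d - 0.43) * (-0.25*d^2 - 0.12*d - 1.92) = 0.26*d^4 - 0.8152*d^3 + 1.6531*d^2 - 7.1676*d + 0.8256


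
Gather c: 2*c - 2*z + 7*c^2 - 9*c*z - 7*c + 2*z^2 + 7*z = 7*c^2 + c*(-9*z - 5) + 2*z^2 + 5*z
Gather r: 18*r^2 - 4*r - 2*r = 18*r^2 - 6*r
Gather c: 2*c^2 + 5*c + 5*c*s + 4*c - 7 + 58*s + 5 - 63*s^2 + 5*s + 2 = 2*c^2 + c*(5*s + 9) - 63*s^2 + 63*s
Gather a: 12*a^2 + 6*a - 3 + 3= 12*a^2 + 6*a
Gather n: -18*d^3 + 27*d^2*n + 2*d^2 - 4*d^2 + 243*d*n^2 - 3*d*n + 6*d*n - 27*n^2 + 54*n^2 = -18*d^3 - 2*d^2 + n^2*(243*d + 27) + n*(27*d^2 + 3*d)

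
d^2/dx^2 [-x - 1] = 0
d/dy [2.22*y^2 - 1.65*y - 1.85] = 4.44*y - 1.65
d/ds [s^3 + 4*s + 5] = 3*s^2 + 4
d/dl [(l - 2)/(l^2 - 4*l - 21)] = (l^2 - 4*l - 2*(l - 2)^2 - 21)/(-l^2 + 4*l + 21)^2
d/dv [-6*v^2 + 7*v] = 7 - 12*v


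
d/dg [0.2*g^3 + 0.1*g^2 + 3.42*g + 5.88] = 0.6*g^2 + 0.2*g + 3.42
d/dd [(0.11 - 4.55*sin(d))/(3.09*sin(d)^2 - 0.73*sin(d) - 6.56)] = (14.0595*sin(d)^2 - 0.6798*sin(d) + 29.9283)*cos(d)/(9.5481*sin(d)^4 - 4.5114*sin(d)^3 - 40.0079*sin(d)^2 + 9.5776*sin(d) + 43.0336)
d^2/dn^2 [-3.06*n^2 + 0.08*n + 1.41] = -6.12000000000000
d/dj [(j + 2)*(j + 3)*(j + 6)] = 3*j^2 + 22*j + 36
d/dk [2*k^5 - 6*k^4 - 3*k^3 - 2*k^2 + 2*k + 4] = 10*k^4 - 24*k^3 - 9*k^2 - 4*k + 2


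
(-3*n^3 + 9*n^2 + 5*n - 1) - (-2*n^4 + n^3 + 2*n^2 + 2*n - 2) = 2*n^4 - 4*n^3 + 7*n^2 + 3*n + 1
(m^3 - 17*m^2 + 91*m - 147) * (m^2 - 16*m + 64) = m^5 - 33*m^4 + 427*m^3 - 2691*m^2 + 8176*m - 9408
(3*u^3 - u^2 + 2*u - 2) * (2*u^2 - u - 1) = 6*u^5 - 5*u^4 + 2*u^3 - 5*u^2 + 2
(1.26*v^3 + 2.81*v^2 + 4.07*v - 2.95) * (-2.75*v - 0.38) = -3.465*v^4 - 8.2063*v^3 - 12.2603*v^2 + 6.5659*v + 1.121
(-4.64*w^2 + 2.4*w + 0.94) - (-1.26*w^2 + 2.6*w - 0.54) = -3.38*w^2 - 0.2*w + 1.48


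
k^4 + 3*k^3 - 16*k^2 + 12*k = k*(k - 2)*(k - 1)*(k + 6)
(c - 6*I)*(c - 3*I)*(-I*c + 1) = -I*c^3 - 8*c^2 + 9*I*c - 18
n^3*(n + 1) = n^4 + n^3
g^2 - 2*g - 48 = (g - 8)*(g + 6)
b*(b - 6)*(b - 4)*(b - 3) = b^4 - 13*b^3 + 54*b^2 - 72*b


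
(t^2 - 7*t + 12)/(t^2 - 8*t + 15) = (t - 4)/(t - 5)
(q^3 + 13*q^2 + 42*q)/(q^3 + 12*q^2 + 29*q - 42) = q/(q - 1)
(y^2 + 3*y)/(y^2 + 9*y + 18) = y/(y + 6)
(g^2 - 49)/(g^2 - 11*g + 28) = (g + 7)/(g - 4)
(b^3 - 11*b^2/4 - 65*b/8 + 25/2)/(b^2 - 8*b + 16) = (8*b^2 + 10*b - 25)/(8*(b - 4))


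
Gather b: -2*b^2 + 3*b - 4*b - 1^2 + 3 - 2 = -2*b^2 - b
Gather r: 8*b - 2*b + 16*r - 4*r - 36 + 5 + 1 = 6*b + 12*r - 30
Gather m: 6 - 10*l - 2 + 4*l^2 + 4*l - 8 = 4*l^2 - 6*l - 4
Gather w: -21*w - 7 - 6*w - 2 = -27*w - 9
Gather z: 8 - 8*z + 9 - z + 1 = 18 - 9*z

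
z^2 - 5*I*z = z*(z - 5*I)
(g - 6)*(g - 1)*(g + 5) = g^3 - 2*g^2 - 29*g + 30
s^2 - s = s*(s - 1)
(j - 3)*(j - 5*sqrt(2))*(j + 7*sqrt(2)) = j^3 - 3*j^2 + 2*sqrt(2)*j^2 - 70*j - 6*sqrt(2)*j + 210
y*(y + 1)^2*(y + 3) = y^4 + 5*y^3 + 7*y^2 + 3*y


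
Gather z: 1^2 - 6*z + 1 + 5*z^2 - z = 5*z^2 - 7*z + 2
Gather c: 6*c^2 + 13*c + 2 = 6*c^2 + 13*c + 2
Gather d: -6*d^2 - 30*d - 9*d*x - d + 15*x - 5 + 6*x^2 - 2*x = -6*d^2 + d*(-9*x - 31) + 6*x^2 + 13*x - 5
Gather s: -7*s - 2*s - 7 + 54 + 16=63 - 9*s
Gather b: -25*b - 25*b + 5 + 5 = 10 - 50*b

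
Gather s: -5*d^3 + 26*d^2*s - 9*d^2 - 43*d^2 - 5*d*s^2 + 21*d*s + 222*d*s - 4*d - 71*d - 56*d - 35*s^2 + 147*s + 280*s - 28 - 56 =-5*d^3 - 52*d^2 - 131*d + s^2*(-5*d - 35) + s*(26*d^2 + 243*d + 427) - 84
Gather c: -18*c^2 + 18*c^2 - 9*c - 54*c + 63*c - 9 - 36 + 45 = 0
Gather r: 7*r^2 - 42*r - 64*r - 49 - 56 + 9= 7*r^2 - 106*r - 96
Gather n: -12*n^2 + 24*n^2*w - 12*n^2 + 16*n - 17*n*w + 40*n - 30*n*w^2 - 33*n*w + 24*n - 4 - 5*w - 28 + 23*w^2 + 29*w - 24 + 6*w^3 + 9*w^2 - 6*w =n^2*(24*w - 24) + n*(-30*w^2 - 50*w + 80) + 6*w^3 + 32*w^2 + 18*w - 56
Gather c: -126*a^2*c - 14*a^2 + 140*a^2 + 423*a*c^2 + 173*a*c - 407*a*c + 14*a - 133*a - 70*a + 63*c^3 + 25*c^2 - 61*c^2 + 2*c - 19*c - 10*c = 126*a^2 - 189*a + 63*c^3 + c^2*(423*a - 36) + c*(-126*a^2 - 234*a - 27)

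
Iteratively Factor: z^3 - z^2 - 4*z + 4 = (z + 2)*(z^2 - 3*z + 2) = (z - 2)*(z + 2)*(z - 1)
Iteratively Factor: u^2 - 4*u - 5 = (u + 1)*(u - 5)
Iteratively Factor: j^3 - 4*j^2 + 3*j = (j - 3)*(j^2 - j) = j*(j - 3)*(j - 1)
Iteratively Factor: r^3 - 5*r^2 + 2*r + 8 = (r - 2)*(r^2 - 3*r - 4) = (r - 4)*(r - 2)*(r + 1)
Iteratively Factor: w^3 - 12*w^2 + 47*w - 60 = (w - 3)*(w^2 - 9*w + 20) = (w - 4)*(w - 3)*(w - 5)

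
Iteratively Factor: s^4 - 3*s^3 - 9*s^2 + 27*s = (s - 3)*(s^3 - 9*s) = s*(s - 3)*(s^2 - 9) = s*(s - 3)^2*(s + 3)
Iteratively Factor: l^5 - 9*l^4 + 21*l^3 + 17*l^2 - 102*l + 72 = (l - 3)*(l^4 - 6*l^3 + 3*l^2 + 26*l - 24) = (l - 3)*(l - 1)*(l^3 - 5*l^2 - 2*l + 24) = (l - 3)^2*(l - 1)*(l^2 - 2*l - 8) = (l - 3)^2*(l - 1)*(l + 2)*(l - 4)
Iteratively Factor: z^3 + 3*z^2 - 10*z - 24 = (z - 3)*(z^2 + 6*z + 8) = (z - 3)*(z + 2)*(z + 4)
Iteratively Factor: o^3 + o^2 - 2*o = (o)*(o^2 + o - 2) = o*(o + 2)*(o - 1)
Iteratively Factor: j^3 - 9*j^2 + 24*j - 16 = (j - 1)*(j^2 - 8*j + 16) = (j - 4)*(j - 1)*(j - 4)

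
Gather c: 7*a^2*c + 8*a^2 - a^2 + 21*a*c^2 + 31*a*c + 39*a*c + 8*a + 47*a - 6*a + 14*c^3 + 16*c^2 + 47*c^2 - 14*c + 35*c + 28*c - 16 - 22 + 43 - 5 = 7*a^2 + 49*a + 14*c^3 + c^2*(21*a + 63) + c*(7*a^2 + 70*a + 49)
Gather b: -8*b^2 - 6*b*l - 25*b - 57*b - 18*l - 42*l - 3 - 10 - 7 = -8*b^2 + b*(-6*l - 82) - 60*l - 20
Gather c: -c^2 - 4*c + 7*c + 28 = -c^2 + 3*c + 28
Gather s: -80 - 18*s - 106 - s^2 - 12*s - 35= -s^2 - 30*s - 221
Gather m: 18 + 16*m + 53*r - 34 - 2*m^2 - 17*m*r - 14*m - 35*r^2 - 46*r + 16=-2*m^2 + m*(2 - 17*r) - 35*r^2 + 7*r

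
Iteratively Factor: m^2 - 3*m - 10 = (m - 5)*(m + 2)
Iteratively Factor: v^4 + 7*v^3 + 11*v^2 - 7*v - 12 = (v + 3)*(v^3 + 4*v^2 - v - 4) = (v + 1)*(v + 3)*(v^2 + 3*v - 4) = (v - 1)*(v + 1)*(v + 3)*(v + 4)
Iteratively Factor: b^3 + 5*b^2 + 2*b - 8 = (b + 4)*(b^2 + b - 2) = (b + 2)*(b + 4)*(b - 1)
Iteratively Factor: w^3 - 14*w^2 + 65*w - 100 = (w - 5)*(w^2 - 9*w + 20) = (w - 5)*(w - 4)*(w - 5)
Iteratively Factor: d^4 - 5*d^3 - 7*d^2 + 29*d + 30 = (d - 3)*(d^3 - 2*d^2 - 13*d - 10) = (d - 5)*(d - 3)*(d^2 + 3*d + 2) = (d - 5)*(d - 3)*(d + 1)*(d + 2)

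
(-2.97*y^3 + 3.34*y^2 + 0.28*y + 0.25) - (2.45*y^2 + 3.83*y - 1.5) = -2.97*y^3 + 0.89*y^2 - 3.55*y + 1.75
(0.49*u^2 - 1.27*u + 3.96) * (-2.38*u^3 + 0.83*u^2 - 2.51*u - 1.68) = -1.1662*u^5 + 3.4293*u^4 - 11.7088*u^3 + 5.6513*u^2 - 7.806*u - 6.6528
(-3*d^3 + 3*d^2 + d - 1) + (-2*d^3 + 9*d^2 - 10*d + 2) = -5*d^3 + 12*d^2 - 9*d + 1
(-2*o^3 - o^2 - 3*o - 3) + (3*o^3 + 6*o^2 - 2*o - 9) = o^3 + 5*o^2 - 5*o - 12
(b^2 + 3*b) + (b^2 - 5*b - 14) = 2*b^2 - 2*b - 14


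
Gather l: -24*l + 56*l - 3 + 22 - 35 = 32*l - 16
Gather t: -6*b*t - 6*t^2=-6*b*t - 6*t^2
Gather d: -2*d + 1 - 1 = -2*d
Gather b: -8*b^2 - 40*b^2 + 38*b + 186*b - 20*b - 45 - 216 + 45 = -48*b^2 + 204*b - 216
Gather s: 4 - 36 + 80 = 48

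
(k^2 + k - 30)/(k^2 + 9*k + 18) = (k - 5)/(k + 3)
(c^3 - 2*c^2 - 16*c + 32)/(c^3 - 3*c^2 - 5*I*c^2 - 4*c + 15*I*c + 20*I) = (c^2 + 2*c - 8)/(c^2 + c*(1 - 5*I) - 5*I)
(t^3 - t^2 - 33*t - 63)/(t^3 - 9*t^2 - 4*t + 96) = (t^2 - 4*t - 21)/(t^2 - 12*t + 32)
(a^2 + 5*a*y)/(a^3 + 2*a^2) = (a + 5*y)/(a*(a + 2))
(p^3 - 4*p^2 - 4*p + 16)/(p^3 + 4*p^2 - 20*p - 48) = (p - 2)/(p + 6)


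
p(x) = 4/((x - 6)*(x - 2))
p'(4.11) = -0.06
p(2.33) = -3.30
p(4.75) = -1.16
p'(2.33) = 9.11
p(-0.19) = 0.30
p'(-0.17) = 0.19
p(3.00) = -1.33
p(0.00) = 0.33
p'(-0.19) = 0.18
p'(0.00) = 0.22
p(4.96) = -1.30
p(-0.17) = 0.30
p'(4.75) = -0.51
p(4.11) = -1.00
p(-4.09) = 0.07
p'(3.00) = 0.89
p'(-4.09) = 0.02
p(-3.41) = 0.08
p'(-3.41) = 0.02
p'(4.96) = -0.81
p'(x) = -4/((x - 6)*(x - 2)^2) - 4/((x - 6)^2*(x - 2)) = 8*(4 - x)/(x^4 - 16*x^3 + 88*x^2 - 192*x + 144)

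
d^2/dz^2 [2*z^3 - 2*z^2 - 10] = 12*z - 4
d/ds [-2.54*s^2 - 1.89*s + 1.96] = -5.08*s - 1.89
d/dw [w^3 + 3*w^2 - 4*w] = 3*w^2 + 6*w - 4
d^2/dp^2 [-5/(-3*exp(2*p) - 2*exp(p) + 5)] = 10*(4*(3*exp(p) + 1)^2*exp(p) - (6*exp(p) + 1)*(3*exp(2*p) + 2*exp(p) - 5))*exp(p)/(3*exp(2*p) + 2*exp(p) - 5)^3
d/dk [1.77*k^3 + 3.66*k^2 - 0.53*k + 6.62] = 5.31*k^2 + 7.32*k - 0.53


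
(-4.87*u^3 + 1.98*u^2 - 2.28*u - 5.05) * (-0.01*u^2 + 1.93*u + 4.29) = 0.0487*u^5 - 9.4189*u^4 - 17.0481*u^3 + 4.1443*u^2 - 19.5277*u - 21.6645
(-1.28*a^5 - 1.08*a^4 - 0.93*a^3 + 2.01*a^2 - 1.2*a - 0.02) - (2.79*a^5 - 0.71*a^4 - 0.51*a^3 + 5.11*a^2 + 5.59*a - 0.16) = -4.07*a^5 - 0.37*a^4 - 0.42*a^3 - 3.1*a^2 - 6.79*a + 0.14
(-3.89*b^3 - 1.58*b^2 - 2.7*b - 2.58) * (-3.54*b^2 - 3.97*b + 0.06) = 13.7706*b^5 + 21.0365*b^4 + 15.5972*b^3 + 19.7574*b^2 + 10.0806*b - 0.1548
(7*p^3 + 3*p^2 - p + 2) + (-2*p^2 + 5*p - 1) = 7*p^3 + p^2 + 4*p + 1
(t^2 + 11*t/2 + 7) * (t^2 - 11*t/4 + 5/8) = t^4 + 11*t^3/4 - 15*t^2/2 - 253*t/16 + 35/8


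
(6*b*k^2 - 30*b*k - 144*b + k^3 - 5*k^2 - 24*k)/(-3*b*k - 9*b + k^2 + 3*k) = (-6*b*k + 48*b - k^2 + 8*k)/(3*b - k)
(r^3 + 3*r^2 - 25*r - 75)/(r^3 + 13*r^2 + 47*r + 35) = (r^2 - 2*r - 15)/(r^2 + 8*r + 7)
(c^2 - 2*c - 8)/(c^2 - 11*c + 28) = (c + 2)/(c - 7)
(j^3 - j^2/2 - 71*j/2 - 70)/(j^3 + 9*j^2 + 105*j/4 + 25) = 2*(j - 7)/(2*j + 5)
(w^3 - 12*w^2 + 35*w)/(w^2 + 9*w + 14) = w*(w^2 - 12*w + 35)/(w^2 + 9*w + 14)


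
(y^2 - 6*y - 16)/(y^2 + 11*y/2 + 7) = 2*(y - 8)/(2*y + 7)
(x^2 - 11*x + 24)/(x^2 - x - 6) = (x - 8)/(x + 2)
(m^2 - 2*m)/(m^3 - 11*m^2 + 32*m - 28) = m/(m^2 - 9*m + 14)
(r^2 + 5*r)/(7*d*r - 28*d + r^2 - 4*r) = r*(r + 5)/(7*d*r - 28*d + r^2 - 4*r)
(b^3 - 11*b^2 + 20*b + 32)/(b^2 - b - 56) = (b^2 - 3*b - 4)/(b + 7)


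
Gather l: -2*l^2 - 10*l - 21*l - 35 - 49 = -2*l^2 - 31*l - 84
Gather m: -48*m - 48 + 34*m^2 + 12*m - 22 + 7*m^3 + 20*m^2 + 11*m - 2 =7*m^3 + 54*m^2 - 25*m - 72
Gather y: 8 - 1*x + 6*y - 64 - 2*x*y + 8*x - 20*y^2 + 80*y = 7*x - 20*y^2 + y*(86 - 2*x) - 56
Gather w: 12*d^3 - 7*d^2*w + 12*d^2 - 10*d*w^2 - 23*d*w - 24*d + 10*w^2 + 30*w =12*d^3 + 12*d^2 - 24*d + w^2*(10 - 10*d) + w*(-7*d^2 - 23*d + 30)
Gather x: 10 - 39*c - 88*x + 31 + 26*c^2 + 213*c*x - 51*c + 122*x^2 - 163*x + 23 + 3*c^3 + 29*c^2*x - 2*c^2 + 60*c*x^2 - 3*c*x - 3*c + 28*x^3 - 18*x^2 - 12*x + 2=3*c^3 + 24*c^2 - 93*c + 28*x^3 + x^2*(60*c + 104) + x*(29*c^2 + 210*c - 263) + 66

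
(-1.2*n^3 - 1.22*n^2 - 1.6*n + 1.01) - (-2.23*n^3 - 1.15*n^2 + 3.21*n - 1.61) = 1.03*n^3 - 0.0700000000000001*n^2 - 4.81*n + 2.62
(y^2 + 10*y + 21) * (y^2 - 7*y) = y^4 + 3*y^3 - 49*y^2 - 147*y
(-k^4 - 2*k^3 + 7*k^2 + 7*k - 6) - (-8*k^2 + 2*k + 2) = -k^4 - 2*k^3 + 15*k^2 + 5*k - 8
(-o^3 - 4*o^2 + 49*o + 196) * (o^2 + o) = -o^5 - 5*o^4 + 45*o^3 + 245*o^2 + 196*o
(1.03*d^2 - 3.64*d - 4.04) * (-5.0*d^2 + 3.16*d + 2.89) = -5.15*d^4 + 21.4548*d^3 + 11.6743*d^2 - 23.286*d - 11.6756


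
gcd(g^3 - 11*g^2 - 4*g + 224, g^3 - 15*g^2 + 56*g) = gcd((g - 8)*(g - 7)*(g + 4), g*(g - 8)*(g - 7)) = g^2 - 15*g + 56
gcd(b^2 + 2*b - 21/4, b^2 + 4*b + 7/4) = b + 7/2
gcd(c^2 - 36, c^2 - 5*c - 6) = c - 6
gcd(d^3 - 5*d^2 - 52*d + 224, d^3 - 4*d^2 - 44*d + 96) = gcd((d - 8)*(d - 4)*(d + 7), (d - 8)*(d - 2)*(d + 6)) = d - 8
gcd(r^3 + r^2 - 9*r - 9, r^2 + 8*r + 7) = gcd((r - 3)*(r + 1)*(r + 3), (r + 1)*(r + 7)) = r + 1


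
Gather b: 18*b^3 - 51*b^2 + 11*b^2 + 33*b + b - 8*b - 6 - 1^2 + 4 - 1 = 18*b^3 - 40*b^2 + 26*b - 4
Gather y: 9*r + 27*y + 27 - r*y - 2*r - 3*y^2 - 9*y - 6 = 7*r - 3*y^2 + y*(18 - r) + 21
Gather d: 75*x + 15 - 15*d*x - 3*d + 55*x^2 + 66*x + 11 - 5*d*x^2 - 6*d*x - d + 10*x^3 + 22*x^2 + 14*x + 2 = d*(-5*x^2 - 21*x - 4) + 10*x^3 + 77*x^2 + 155*x + 28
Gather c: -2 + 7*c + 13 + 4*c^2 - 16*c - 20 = 4*c^2 - 9*c - 9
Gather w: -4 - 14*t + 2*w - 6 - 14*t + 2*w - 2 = -28*t + 4*w - 12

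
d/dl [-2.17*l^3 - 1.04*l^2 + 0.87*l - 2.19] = -6.51*l^2 - 2.08*l + 0.87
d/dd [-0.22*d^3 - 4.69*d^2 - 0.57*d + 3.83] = -0.66*d^2 - 9.38*d - 0.57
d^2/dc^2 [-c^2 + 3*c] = -2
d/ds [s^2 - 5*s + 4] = 2*s - 5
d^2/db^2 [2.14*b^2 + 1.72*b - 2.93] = 4.28000000000000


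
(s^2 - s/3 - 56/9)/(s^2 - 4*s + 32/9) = (3*s + 7)/(3*s - 4)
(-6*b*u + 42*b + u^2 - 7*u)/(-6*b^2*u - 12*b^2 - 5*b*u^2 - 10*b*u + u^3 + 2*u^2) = (u - 7)/(b*u + 2*b + u^2 + 2*u)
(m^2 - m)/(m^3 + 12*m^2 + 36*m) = (m - 1)/(m^2 + 12*m + 36)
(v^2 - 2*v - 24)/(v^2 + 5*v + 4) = (v - 6)/(v + 1)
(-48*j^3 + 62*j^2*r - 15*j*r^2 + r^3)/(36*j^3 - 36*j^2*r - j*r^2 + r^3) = (-8*j + r)/(6*j + r)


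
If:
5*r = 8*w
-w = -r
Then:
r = 0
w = 0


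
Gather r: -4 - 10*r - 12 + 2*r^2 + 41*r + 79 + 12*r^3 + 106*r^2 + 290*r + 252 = 12*r^3 + 108*r^2 + 321*r + 315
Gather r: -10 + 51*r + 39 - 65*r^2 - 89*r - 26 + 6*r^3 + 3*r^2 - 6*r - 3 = 6*r^3 - 62*r^2 - 44*r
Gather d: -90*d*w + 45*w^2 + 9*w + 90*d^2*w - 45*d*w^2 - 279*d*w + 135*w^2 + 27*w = 90*d^2*w + d*(-45*w^2 - 369*w) + 180*w^2 + 36*w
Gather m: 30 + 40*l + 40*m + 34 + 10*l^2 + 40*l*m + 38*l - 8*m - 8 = 10*l^2 + 78*l + m*(40*l + 32) + 56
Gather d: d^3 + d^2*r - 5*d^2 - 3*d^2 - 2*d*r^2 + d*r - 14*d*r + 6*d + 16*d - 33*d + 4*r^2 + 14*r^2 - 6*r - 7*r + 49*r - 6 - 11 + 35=d^3 + d^2*(r - 8) + d*(-2*r^2 - 13*r - 11) + 18*r^2 + 36*r + 18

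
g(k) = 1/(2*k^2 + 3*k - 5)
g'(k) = (-4*k - 3)/(2*k^2 + 3*k - 5)^2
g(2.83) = 0.05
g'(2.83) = -0.04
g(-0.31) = -0.17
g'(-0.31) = -0.05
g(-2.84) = 0.38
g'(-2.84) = 1.23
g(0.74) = -0.59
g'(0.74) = -2.10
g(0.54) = -0.36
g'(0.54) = -0.66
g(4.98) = 0.02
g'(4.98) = -0.01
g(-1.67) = -0.23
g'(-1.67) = 0.19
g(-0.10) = -0.19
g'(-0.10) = -0.09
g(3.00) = 0.05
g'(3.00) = -0.03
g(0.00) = -0.20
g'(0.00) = -0.12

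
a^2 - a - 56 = (a - 8)*(a + 7)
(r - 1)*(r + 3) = r^2 + 2*r - 3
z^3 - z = z*(z - 1)*(z + 1)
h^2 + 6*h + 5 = (h + 1)*(h + 5)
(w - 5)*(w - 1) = w^2 - 6*w + 5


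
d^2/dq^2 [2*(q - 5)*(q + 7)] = 4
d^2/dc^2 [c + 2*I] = 0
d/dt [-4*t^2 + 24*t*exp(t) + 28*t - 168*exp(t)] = 24*t*exp(t) - 8*t - 144*exp(t) + 28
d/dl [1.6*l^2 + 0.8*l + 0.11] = 3.2*l + 0.8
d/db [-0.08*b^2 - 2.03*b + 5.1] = -0.16*b - 2.03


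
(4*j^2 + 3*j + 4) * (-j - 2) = -4*j^3 - 11*j^2 - 10*j - 8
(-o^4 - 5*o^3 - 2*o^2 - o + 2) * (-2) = 2*o^4 + 10*o^3 + 4*o^2 + 2*o - 4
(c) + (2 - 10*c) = 2 - 9*c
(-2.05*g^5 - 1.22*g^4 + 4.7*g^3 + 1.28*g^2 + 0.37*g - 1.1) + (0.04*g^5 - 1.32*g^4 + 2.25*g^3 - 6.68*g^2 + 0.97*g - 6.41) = -2.01*g^5 - 2.54*g^4 + 6.95*g^3 - 5.4*g^2 + 1.34*g - 7.51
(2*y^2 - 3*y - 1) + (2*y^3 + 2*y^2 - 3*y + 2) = 2*y^3 + 4*y^2 - 6*y + 1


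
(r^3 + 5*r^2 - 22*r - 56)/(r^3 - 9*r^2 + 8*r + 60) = (r^2 + 3*r - 28)/(r^2 - 11*r + 30)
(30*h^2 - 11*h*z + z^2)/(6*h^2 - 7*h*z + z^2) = (-5*h + z)/(-h + z)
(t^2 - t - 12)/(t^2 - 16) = (t + 3)/(t + 4)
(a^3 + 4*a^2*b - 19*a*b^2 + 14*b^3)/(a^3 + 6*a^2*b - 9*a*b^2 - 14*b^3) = (a - b)/(a + b)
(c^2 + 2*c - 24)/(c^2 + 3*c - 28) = (c + 6)/(c + 7)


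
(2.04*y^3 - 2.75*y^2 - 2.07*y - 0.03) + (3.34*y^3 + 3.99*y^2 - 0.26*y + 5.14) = 5.38*y^3 + 1.24*y^2 - 2.33*y + 5.11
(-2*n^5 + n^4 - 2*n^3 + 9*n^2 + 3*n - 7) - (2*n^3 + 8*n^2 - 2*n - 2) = -2*n^5 + n^4 - 4*n^3 + n^2 + 5*n - 5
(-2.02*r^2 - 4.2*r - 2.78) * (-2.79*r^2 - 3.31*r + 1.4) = 5.6358*r^4 + 18.4042*r^3 + 18.8302*r^2 + 3.3218*r - 3.892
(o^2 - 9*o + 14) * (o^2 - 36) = o^4 - 9*o^3 - 22*o^2 + 324*o - 504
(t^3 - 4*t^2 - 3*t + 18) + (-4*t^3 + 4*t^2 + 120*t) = -3*t^3 + 117*t + 18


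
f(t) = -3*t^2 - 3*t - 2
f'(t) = -6*t - 3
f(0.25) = -2.94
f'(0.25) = -4.50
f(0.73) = -5.79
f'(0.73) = -7.38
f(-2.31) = -11.08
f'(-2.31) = 10.86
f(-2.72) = -16.04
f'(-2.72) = 13.32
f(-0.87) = -1.66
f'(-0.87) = 2.22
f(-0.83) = -1.58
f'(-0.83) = 1.98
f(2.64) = -30.83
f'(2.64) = -18.84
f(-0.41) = -1.27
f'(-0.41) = -0.54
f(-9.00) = -218.00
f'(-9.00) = 51.00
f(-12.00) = -398.00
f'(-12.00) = 69.00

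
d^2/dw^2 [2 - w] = 0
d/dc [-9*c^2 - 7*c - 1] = -18*c - 7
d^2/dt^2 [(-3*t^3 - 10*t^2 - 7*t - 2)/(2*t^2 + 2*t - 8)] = 6*(-2*t^3 - 15*t^2 - 39*t - 33)/(t^6 + 3*t^5 - 9*t^4 - 23*t^3 + 36*t^2 + 48*t - 64)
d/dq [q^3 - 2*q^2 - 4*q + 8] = 3*q^2 - 4*q - 4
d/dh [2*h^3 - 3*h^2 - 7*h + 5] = 6*h^2 - 6*h - 7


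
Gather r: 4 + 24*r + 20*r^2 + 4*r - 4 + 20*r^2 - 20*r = 40*r^2 + 8*r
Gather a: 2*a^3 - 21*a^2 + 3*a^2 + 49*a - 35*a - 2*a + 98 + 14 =2*a^3 - 18*a^2 + 12*a + 112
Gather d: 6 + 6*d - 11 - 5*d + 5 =d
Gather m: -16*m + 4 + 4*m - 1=3 - 12*m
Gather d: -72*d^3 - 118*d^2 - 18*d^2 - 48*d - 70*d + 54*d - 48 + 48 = -72*d^3 - 136*d^2 - 64*d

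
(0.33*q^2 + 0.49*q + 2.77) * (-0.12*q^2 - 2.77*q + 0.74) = -0.0396*q^4 - 0.9729*q^3 - 1.4455*q^2 - 7.3103*q + 2.0498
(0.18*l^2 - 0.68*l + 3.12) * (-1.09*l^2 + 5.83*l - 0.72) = -0.1962*l^4 + 1.7906*l^3 - 7.4948*l^2 + 18.6792*l - 2.2464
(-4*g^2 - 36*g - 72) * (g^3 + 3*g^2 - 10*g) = -4*g^5 - 48*g^4 - 140*g^3 + 144*g^2 + 720*g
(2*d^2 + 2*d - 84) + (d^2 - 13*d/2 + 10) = 3*d^2 - 9*d/2 - 74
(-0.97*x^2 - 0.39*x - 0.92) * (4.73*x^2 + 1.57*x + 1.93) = -4.5881*x^4 - 3.3676*x^3 - 6.836*x^2 - 2.1971*x - 1.7756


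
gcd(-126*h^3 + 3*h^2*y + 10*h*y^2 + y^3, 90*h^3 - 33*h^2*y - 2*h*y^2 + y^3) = -18*h^2 + 3*h*y + y^2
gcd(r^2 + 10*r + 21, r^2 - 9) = r + 3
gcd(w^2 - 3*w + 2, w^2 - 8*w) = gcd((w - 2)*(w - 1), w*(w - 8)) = 1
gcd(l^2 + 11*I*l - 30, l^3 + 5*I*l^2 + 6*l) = l + 6*I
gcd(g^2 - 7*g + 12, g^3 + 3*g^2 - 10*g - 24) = g - 3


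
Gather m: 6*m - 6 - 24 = 6*m - 30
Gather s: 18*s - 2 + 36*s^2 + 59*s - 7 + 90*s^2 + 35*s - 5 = 126*s^2 + 112*s - 14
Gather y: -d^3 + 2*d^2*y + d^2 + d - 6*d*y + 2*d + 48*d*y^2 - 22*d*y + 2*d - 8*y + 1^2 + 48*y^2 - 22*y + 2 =-d^3 + d^2 + 5*d + y^2*(48*d + 48) + y*(2*d^2 - 28*d - 30) + 3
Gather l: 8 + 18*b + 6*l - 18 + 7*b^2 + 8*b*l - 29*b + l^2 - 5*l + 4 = 7*b^2 - 11*b + l^2 + l*(8*b + 1) - 6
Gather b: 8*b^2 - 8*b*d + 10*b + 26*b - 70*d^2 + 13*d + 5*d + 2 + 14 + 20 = 8*b^2 + b*(36 - 8*d) - 70*d^2 + 18*d + 36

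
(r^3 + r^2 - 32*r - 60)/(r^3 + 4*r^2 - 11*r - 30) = (r - 6)/(r - 3)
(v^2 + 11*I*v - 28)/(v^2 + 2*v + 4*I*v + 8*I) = (v + 7*I)/(v + 2)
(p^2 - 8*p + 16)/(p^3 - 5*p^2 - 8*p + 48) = 1/(p + 3)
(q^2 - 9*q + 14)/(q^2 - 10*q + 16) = (q - 7)/(q - 8)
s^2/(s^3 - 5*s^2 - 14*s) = s/(s^2 - 5*s - 14)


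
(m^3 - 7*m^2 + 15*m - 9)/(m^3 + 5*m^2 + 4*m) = (m^3 - 7*m^2 + 15*m - 9)/(m*(m^2 + 5*m + 4))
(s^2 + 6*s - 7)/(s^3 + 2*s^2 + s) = (s^2 + 6*s - 7)/(s*(s^2 + 2*s + 1))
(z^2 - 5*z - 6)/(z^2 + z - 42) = (z + 1)/(z + 7)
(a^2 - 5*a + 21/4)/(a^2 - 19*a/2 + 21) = (a - 3/2)/(a - 6)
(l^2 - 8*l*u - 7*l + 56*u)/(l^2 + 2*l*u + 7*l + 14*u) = (l^2 - 8*l*u - 7*l + 56*u)/(l^2 + 2*l*u + 7*l + 14*u)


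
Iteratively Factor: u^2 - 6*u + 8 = (u - 4)*(u - 2)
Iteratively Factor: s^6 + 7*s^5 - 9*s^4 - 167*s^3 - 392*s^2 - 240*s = (s - 5)*(s^5 + 12*s^4 + 51*s^3 + 88*s^2 + 48*s) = (s - 5)*(s + 4)*(s^4 + 8*s^3 + 19*s^2 + 12*s) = (s - 5)*(s + 4)^2*(s^3 + 4*s^2 + 3*s) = (s - 5)*(s + 1)*(s + 4)^2*(s^2 + 3*s) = s*(s - 5)*(s + 1)*(s + 4)^2*(s + 3)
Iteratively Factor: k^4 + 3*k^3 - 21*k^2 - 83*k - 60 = (k + 3)*(k^3 - 21*k - 20) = (k + 3)*(k + 4)*(k^2 - 4*k - 5) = (k + 1)*(k + 3)*(k + 4)*(k - 5)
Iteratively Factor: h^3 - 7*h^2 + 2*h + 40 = (h + 2)*(h^2 - 9*h + 20) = (h - 5)*(h + 2)*(h - 4)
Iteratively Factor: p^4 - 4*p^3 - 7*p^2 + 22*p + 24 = (p - 4)*(p^3 - 7*p - 6) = (p - 4)*(p - 3)*(p^2 + 3*p + 2) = (p - 4)*(p - 3)*(p + 2)*(p + 1)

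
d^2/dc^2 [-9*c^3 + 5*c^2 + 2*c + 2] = 10 - 54*c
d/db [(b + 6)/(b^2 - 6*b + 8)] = (b^2 - 6*b - 2*(b - 3)*(b + 6) + 8)/(b^2 - 6*b + 8)^2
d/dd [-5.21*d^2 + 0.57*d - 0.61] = 0.57 - 10.42*d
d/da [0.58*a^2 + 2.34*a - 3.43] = 1.16*a + 2.34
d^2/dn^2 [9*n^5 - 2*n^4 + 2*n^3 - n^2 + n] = 180*n^3 - 24*n^2 + 12*n - 2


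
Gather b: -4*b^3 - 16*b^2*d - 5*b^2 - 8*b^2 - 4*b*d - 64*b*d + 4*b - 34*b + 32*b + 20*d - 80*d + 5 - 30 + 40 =-4*b^3 + b^2*(-16*d - 13) + b*(2 - 68*d) - 60*d + 15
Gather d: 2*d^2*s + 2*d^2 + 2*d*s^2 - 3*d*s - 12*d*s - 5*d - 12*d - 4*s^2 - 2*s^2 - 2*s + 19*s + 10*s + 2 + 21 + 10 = d^2*(2*s + 2) + d*(2*s^2 - 15*s - 17) - 6*s^2 + 27*s + 33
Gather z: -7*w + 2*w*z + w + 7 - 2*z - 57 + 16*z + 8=-6*w + z*(2*w + 14) - 42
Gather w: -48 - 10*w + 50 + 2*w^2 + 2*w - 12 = 2*w^2 - 8*w - 10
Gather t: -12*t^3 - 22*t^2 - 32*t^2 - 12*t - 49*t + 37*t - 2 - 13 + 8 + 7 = -12*t^3 - 54*t^2 - 24*t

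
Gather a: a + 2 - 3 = a - 1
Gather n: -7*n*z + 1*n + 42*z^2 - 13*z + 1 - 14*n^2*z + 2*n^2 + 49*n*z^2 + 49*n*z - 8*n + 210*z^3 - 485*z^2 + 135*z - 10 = n^2*(2 - 14*z) + n*(49*z^2 + 42*z - 7) + 210*z^3 - 443*z^2 + 122*z - 9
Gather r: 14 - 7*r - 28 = -7*r - 14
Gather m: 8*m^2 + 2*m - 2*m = 8*m^2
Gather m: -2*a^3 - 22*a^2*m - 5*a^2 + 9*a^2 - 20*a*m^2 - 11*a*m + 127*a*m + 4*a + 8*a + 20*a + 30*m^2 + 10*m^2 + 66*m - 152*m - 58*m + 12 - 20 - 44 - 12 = -2*a^3 + 4*a^2 + 32*a + m^2*(40 - 20*a) + m*(-22*a^2 + 116*a - 144) - 64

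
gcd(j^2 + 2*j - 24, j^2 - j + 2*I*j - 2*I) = 1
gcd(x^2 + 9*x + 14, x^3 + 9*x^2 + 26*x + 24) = x + 2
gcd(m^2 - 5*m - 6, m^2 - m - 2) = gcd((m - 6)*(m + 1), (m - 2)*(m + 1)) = m + 1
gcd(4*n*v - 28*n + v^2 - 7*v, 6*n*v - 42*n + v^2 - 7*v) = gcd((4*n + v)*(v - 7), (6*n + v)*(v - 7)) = v - 7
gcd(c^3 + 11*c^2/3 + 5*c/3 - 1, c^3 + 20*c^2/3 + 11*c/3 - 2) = c^2 + 2*c/3 - 1/3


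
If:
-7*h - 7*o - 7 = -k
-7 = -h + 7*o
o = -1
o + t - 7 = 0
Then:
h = 0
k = 0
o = -1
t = 8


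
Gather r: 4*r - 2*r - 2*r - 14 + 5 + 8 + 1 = 0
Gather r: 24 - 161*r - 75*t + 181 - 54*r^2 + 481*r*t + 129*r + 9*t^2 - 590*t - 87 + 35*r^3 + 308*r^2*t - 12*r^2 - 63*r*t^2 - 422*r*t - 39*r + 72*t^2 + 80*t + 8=35*r^3 + r^2*(308*t - 66) + r*(-63*t^2 + 59*t - 71) + 81*t^2 - 585*t + 126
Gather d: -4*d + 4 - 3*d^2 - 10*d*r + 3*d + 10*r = -3*d^2 + d*(-10*r - 1) + 10*r + 4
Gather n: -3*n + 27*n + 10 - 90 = 24*n - 80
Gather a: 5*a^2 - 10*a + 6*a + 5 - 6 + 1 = 5*a^2 - 4*a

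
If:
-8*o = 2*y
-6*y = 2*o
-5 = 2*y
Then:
No Solution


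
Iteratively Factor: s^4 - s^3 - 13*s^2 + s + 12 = (s - 1)*(s^3 - 13*s - 12) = (s - 1)*(s + 1)*(s^2 - s - 12) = (s - 4)*(s - 1)*(s + 1)*(s + 3)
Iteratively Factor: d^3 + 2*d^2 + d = (d)*(d^2 + 2*d + 1) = d*(d + 1)*(d + 1)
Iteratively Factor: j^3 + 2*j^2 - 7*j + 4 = (j - 1)*(j^2 + 3*j - 4) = (j - 1)^2*(j + 4)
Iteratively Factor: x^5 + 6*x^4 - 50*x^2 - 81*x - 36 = (x - 3)*(x^4 + 9*x^3 + 27*x^2 + 31*x + 12) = (x - 3)*(x + 3)*(x^3 + 6*x^2 + 9*x + 4) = (x - 3)*(x + 1)*(x + 3)*(x^2 + 5*x + 4) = (x - 3)*(x + 1)*(x + 3)*(x + 4)*(x + 1)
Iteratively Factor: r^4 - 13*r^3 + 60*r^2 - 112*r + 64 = (r - 4)*(r^3 - 9*r^2 + 24*r - 16) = (r - 4)*(r - 1)*(r^2 - 8*r + 16) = (r - 4)^2*(r - 1)*(r - 4)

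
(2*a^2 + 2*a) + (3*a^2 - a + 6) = 5*a^2 + a + 6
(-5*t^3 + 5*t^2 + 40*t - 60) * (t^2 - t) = -5*t^5 + 10*t^4 + 35*t^3 - 100*t^2 + 60*t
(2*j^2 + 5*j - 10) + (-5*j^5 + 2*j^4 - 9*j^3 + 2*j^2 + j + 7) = -5*j^5 + 2*j^4 - 9*j^3 + 4*j^2 + 6*j - 3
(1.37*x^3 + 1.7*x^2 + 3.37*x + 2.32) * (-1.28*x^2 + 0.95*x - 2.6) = -1.7536*x^5 - 0.8745*x^4 - 6.2606*x^3 - 4.1881*x^2 - 6.558*x - 6.032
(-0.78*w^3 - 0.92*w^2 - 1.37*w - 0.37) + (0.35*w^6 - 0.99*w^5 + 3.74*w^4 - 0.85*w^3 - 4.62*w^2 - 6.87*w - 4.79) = 0.35*w^6 - 0.99*w^5 + 3.74*w^4 - 1.63*w^3 - 5.54*w^2 - 8.24*w - 5.16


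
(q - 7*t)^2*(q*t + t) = q^3*t - 14*q^2*t^2 + q^2*t + 49*q*t^3 - 14*q*t^2 + 49*t^3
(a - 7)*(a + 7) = a^2 - 49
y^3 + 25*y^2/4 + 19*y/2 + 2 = (y + 1/4)*(y + 2)*(y + 4)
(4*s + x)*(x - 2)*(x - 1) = 4*s*x^2 - 12*s*x + 8*s + x^3 - 3*x^2 + 2*x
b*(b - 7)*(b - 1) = b^3 - 8*b^2 + 7*b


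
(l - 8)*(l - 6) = l^2 - 14*l + 48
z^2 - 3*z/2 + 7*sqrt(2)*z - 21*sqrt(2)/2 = (z - 3/2)*(z + 7*sqrt(2))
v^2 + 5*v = v*(v + 5)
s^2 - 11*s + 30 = (s - 6)*(s - 5)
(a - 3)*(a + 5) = a^2 + 2*a - 15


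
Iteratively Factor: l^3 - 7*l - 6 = (l + 1)*(l^2 - l - 6) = (l + 1)*(l + 2)*(l - 3)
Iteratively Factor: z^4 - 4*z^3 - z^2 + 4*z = (z - 4)*(z^3 - z) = (z - 4)*(z - 1)*(z^2 + z) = z*(z - 4)*(z - 1)*(z + 1)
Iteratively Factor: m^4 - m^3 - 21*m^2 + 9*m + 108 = (m + 3)*(m^3 - 4*m^2 - 9*m + 36) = (m - 3)*(m + 3)*(m^2 - m - 12) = (m - 3)*(m + 3)^2*(m - 4)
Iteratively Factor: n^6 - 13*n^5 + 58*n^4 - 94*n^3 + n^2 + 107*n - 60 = (n + 1)*(n^5 - 14*n^4 + 72*n^3 - 166*n^2 + 167*n - 60) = (n - 1)*(n + 1)*(n^4 - 13*n^3 + 59*n^2 - 107*n + 60) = (n - 3)*(n - 1)*(n + 1)*(n^3 - 10*n^2 + 29*n - 20) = (n - 5)*(n - 3)*(n - 1)*(n + 1)*(n^2 - 5*n + 4) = (n - 5)*(n - 3)*(n - 1)^2*(n + 1)*(n - 4)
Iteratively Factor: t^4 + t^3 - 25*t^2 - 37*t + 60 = (t + 3)*(t^3 - 2*t^2 - 19*t + 20) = (t - 1)*(t + 3)*(t^2 - t - 20) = (t - 1)*(t + 3)*(t + 4)*(t - 5)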